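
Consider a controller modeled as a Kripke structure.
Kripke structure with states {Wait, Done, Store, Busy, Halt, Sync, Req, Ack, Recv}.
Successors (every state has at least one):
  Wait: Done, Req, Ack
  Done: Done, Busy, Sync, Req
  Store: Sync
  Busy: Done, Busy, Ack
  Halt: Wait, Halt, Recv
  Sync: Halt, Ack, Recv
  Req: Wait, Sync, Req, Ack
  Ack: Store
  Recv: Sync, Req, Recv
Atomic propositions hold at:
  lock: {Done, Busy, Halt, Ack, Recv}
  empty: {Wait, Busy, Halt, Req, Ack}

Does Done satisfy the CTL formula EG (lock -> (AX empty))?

Sat(AX empty) = {s : every successor in {Wait, Busy, Halt, Req, Ack}} = ∅
Sat(lock -> (AX empty)) = {Wait, Store, Sync, Req}
EG (lock -> (AX empty)): greatest fixpoint, start Z0 = {Wait, Store, Sync, Req}, keep only states in Sat with some successor in Z. Z1 = {Wait, Store, Req}; Z2 = {Wait, Req}; fixed.
Sat(EG (lock -> (AX empty))) = {Wait, Req}
Done ∉ Sat(EG (lock -> (AX empty))) = {Wait, Req}, so the formula does not hold at Done.

No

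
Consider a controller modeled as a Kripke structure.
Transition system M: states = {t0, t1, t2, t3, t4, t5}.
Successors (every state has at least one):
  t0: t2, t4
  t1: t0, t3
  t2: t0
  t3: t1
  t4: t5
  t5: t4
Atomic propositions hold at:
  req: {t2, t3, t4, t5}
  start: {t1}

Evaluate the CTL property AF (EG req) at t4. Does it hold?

EG req: greatest fixpoint, start Z0 = {t2, t3, t4, t5}, keep only states in Sat with some successor in Z. Z1 = {t4, t5}; fixed.
Sat(EG req) = {t4, t5}
AF (EG req): least fixpoint, start Z0 = {t4, t5}, add states with every successor in Z. Already a fixed point.
Sat(AF (EG req)) = {t4, t5}
t4 ∈ Sat(AF (EG req)) = {t4, t5}, so the formula holds at t4.

Yes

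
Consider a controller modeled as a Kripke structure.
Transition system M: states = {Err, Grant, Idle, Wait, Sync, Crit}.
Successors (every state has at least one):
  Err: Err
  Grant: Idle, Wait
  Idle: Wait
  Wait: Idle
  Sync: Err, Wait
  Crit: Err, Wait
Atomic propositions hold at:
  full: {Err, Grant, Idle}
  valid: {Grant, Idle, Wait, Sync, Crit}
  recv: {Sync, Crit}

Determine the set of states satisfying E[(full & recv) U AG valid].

{Grant, Idle, Wait}

Sat(full & recv) = ∅
AG valid: greatest fixpoint, start Z0 = {Grant, Idle, Wait, Sync, Crit}, keep only states in Sat with every successor in Z. Z1 = {Grant, Idle, Wait}; fixed.
Sat(AG valid) = {Grant, Idle, Wait}
E[(full & recv) U AG valid]: least fixpoint, start Z0 = Sat(AG valid) = {Grant, Idle, Wait}, add states in Sat(full & recv) with some successor in Z. Already a fixed point.
Sat(E[(full & recv) U AG valid]) = {Grant, Idle, Wait}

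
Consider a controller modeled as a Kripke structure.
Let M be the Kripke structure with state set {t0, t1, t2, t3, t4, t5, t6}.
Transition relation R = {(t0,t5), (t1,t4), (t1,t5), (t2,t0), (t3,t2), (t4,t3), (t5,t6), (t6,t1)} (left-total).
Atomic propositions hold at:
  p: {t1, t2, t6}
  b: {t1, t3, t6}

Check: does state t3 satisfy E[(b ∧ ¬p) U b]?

Yes

Sat(¬p) = {t0, t3, t4, t5}
Sat(b ∧ ¬p) = {t3}
E[(b ∧ ¬p) U b]: least fixpoint, start Z0 = Sat(b) = {t1, t3, t6}, add states in Sat(b ∧ ¬p) with some successor in Z. Already a fixed point.
Sat(E[(b ∧ ¬p) U b]) = {t1, t3, t6}
t3 ∈ Sat(E[(b ∧ ¬p) U b]) = {t1, t3, t6}, so the formula holds at t3.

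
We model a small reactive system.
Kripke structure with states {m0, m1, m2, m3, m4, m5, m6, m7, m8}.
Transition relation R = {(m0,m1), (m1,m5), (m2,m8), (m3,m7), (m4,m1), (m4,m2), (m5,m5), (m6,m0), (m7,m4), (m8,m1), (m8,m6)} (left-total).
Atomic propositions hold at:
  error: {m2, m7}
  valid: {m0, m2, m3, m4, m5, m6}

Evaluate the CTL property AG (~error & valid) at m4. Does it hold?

Sat(~error) = {m0, m1, m3, m4, m5, m6, m8}
Sat(~error & valid) = {m0, m3, m4, m5, m6}
AG (~error & valid): greatest fixpoint, start Z0 = {m0, m3, m4, m5, m6}, keep only states in Sat with every successor in Z. Z1 = {m5, m6}; Z2 = {m5}; fixed.
Sat(AG (~error & valid)) = {m5}
m4 ∉ Sat(AG (~error & valid)) = {m5}, so the formula does not hold at m4.

No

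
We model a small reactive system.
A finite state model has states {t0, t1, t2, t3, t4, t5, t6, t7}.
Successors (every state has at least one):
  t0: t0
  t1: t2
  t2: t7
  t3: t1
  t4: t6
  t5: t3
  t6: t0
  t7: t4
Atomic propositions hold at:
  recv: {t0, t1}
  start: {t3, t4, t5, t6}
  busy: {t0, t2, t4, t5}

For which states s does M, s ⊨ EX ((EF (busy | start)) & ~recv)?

{t1, t2, t4, t5, t7}

Sat(busy | start) = {t0, t2, t3, t4, t5, t6}
EF (busy | start): least fixpoint, start Z0 = {t0, t2, t3, t4, t5, t6}, add states with some successor in Z. Z1 = {t0, t1, t2, t3, t4, t5, t6, t7}; fixed.
Sat(EF (busy | start)) = {t0, t1, t2, t3, t4, t5, t6, t7}
Sat(~recv) = {t2, t3, t4, t5, t6, t7}
Sat((EF (busy | start)) & ~recv) = {t2, t3, t4, t5, t6, t7}
Sat(EX ((EF (busy | start)) & ~recv)) = {s : some successor in {t2, t3, t4, t5, t6, t7}} = {t1, t2, t4, t5, t7}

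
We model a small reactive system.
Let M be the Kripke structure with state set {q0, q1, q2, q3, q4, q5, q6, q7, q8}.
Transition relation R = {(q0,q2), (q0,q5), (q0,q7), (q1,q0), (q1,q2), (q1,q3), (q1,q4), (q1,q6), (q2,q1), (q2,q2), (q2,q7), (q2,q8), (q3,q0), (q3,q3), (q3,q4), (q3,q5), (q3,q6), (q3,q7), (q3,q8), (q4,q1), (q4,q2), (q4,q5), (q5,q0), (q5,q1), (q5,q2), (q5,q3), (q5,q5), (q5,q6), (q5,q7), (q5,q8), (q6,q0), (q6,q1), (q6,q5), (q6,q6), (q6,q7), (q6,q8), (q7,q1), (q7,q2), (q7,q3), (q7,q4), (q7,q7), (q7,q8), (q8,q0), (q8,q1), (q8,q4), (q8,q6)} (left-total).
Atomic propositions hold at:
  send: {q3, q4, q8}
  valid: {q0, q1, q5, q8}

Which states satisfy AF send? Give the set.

AF send: least fixpoint, start Z0 = {q3, q4, q8}, add states with every successor in Z. Already a fixed point.
Sat(AF send) = {q3, q4, q8}

{q3, q4, q8}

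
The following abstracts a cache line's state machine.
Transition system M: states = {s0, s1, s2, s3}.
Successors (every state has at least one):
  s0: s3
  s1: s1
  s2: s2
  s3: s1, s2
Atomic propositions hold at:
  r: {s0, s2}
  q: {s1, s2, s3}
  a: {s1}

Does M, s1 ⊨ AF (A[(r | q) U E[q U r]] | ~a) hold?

Sat(r | q) = {s0, s1, s2, s3}
E[q U r]: least fixpoint, start Z0 = Sat(r) = {s0, s2}, add states in Sat(q) with some successor in Z. Z1 = {s0, s2, s3}; fixed.
Sat(E[q U r]) = {s0, s2, s3}
A[(r | q) U E[q U r]]: least fixpoint, start Z0 = Sat(E[q U r]) = {s0, s2, s3}, add states in Sat(r | q) with every successor in Z. Already a fixed point.
Sat(A[(r | q) U E[q U r]]) = {s0, s2, s3}
Sat(~a) = {s0, s2, s3}
Sat(A[(r | q) U E[q U r]] | ~a) = {s0, s2, s3}
AF (A[(r | q) U E[q U r]] | ~a): least fixpoint, start Z0 = {s0, s2, s3}, add states with every successor in Z. Already a fixed point.
Sat(AF (A[(r | q) U E[q U r]] | ~a)) = {s0, s2, s3}
s1 ∉ Sat(AF (A[(r | q) U E[q U r]] | ~a)) = {s0, s2, s3}, so the formula does not hold at s1.

No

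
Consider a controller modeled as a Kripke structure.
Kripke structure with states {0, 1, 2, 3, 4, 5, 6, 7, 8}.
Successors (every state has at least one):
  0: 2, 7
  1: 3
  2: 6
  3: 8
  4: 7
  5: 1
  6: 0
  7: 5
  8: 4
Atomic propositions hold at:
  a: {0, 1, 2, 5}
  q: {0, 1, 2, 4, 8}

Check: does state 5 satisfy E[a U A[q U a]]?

A[q U a]: least fixpoint, start Z0 = Sat(a) = {0, 1, 2, 5}, add states in Sat(q) with every successor in Z. Already a fixed point.
Sat(A[q U a]) = {0, 1, 2, 5}
E[a U A[q U a]]: least fixpoint, start Z0 = Sat(A[q U a]) = {0, 1, 2, 5}, add states in Sat(a) with some successor in Z. Already a fixed point.
Sat(E[a U A[q U a]]) = {0, 1, 2, 5}
5 ∈ Sat(E[a U A[q U a]]) = {0, 1, 2, 5}, so the formula holds at 5.

Yes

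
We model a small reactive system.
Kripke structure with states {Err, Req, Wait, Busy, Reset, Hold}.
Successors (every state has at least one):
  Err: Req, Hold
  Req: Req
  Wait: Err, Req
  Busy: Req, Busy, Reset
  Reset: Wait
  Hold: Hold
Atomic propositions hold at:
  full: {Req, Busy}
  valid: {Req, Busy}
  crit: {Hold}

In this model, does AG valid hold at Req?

AG valid: greatest fixpoint, start Z0 = {Req, Busy}, keep only states in Sat with every successor in Z. Z1 = {Req}; fixed.
Sat(AG valid) = {Req}
Req ∈ Sat(AG valid) = {Req}, so the formula holds at Req.

Yes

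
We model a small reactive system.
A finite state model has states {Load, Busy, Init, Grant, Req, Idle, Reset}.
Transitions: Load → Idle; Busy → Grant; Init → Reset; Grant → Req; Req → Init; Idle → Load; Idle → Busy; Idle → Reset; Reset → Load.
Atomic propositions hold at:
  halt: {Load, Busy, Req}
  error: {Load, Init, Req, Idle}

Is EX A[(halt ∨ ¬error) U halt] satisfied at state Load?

No

Sat(¬error) = {Busy, Grant, Reset}
Sat(halt ∨ ¬error) = {Load, Busy, Grant, Req, Reset}
A[(halt ∨ ¬error) U halt]: least fixpoint, start Z0 = Sat(halt) = {Load, Busy, Req}, add states in Sat(halt ∨ ¬error) with every successor in Z. Z1 = {Load, Busy, Grant, Req, Reset}; fixed.
Sat(A[(halt ∨ ¬error) U halt]) = {Load, Busy, Grant, Req, Reset}
Sat(EX A[(halt ∨ ¬error) U halt]) = {s : some successor in {Load, Busy, Grant, Req, Reset}} = {Busy, Init, Grant, Idle, Reset}
Load ∉ Sat(EX A[(halt ∨ ¬error) U halt]) = {Busy, Init, Grant, Idle, Reset}, so the formula does not hold at Load.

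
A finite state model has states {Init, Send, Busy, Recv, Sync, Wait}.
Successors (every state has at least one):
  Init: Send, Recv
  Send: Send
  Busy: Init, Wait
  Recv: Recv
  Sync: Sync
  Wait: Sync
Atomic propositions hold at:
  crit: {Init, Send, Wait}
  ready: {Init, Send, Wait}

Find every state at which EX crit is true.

{Init, Send, Busy}

Sat(EX crit) = {s : some successor in {Init, Send, Wait}} = {Init, Send, Busy}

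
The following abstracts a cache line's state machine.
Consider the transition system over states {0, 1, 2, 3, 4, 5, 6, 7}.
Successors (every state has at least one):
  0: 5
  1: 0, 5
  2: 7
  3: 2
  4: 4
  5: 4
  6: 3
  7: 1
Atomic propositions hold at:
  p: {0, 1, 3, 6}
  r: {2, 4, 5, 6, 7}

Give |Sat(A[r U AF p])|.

AF p: least fixpoint, start Z0 = {0, 1, 3, 6}, add states with every successor in Z. Z1 = {0, 1, 3, 6, 7}; Z2 = {0, 1, 2, 3, 6, 7}; fixed.
Sat(AF p) = {0, 1, 2, 3, 6, 7}
A[r U AF p]: least fixpoint, start Z0 = Sat(AF p) = {0, 1, 2, 3, 6, 7}, add states in Sat(r) with every successor in Z. Already a fixed point.
Sat(A[r U AF p]) = {0, 1, 2, 3, 6, 7}
|Sat(A[r U AF p])| = |{0, 1, 2, 3, 6, 7}| = 6.

6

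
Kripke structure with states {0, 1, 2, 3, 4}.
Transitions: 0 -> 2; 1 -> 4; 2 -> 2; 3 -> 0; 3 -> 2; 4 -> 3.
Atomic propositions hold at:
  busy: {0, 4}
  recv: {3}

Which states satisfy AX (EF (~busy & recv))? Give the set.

Sat(~busy) = {1, 2, 3}
Sat(~busy & recv) = {3}
EF (~busy & recv): least fixpoint, start Z0 = {3}, add states with some successor in Z. Z1 = {3, 4}; Z2 = {1, 3, 4}; fixed.
Sat(EF (~busy & recv)) = {1, 3, 4}
Sat(AX (EF (~busy & recv))) = {s : every successor in {1, 3, 4}} = {1, 4}

{1, 4}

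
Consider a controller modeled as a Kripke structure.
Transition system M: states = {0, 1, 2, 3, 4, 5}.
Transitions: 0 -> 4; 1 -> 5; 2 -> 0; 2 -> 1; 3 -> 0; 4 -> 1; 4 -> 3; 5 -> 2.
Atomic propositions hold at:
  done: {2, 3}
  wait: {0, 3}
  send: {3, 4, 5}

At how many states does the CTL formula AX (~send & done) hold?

1

Sat(~send) = {0, 1, 2}
Sat(~send & done) = {2}
Sat(AX (~send & done)) = {s : every successor in {2}} = {5}
|Sat(AX (~send & done))| = |{5}| = 1.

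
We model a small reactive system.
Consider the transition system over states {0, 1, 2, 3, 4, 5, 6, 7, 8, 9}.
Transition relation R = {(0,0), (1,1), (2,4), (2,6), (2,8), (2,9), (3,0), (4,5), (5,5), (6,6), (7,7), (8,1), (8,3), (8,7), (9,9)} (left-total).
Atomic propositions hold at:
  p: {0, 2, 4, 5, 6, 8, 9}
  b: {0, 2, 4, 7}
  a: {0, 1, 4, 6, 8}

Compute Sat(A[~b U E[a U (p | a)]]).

{0, 1, 2, 3, 4, 5, 6, 8, 9}

Sat(~b) = {1, 3, 5, 6, 8, 9}
Sat(p | a) = {0, 1, 2, 4, 5, 6, 8, 9}
E[a U (p | a)]: least fixpoint, start Z0 = Sat((p | a)) = {0, 1, 2, 4, 5, 6, 8, 9}, add states in Sat(a) with some successor in Z. Already a fixed point.
Sat(E[a U (p | a)]) = {0, 1, 2, 4, 5, 6, 8, 9}
A[~b U E[a U (p | a)]]: least fixpoint, start Z0 = Sat(E[a U (p | a)]) = {0, 1, 2, 4, 5, 6, 8, 9}, add states in Sat(~b) with every successor in Z. Z1 = {0, 1, 2, 3, 4, 5, 6, 8, 9}; fixed.
Sat(A[~b U E[a U (p | a)]]) = {0, 1, 2, 3, 4, 5, 6, 8, 9}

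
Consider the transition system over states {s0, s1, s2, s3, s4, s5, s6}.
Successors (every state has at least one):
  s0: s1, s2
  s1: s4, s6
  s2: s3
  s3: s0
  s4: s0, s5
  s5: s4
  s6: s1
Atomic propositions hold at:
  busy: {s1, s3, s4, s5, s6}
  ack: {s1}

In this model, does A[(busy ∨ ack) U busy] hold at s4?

Sat(busy ∨ ack) = {s1, s3, s4, s5, s6}
A[(busy ∨ ack) U busy]: least fixpoint, start Z0 = Sat(busy) = {s1, s3, s4, s5, s6}, add states in Sat(busy ∨ ack) with every successor in Z. Already a fixed point.
Sat(A[(busy ∨ ack) U busy]) = {s1, s3, s4, s5, s6}
s4 ∈ Sat(A[(busy ∨ ack) U busy]) = {s1, s3, s4, s5, s6}, so the formula holds at s4.

Yes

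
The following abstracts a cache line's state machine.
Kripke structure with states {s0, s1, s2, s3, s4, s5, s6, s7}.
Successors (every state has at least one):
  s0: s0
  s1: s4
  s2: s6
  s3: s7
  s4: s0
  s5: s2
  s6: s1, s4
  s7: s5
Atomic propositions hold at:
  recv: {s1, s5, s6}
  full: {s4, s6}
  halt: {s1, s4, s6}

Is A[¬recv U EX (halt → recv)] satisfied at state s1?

Sat(¬recv) = {s0, s2, s3, s4, s7}
Sat(halt → recv) = {s0, s1, s2, s3, s5, s6, s7}
Sat(EX (halt → recv)) = {s : some successor in {s0, s1, s2, s3, s5, s6, s7}} = {s0, s2, s3, s4, s5, s6, s7}
A[¬recv U EX (halt → recv)]: least fixpoint, start Z0 = Sat(EX (halt → recv)) = {s0, s2, s3, s4, s5, s6, s7}, add states in Sat(¬recv) with every successor in Z. Already a fixed point.
Sat(A[¬recv U EX (halt → recv)]) = {s0, s2, s3, s4, s5, s6, s7}
s1 ∉ Sat(A[¬recv U EX (halt → recv)]) = {s0, s2, s3, s4, s5, s6, s7}, so the formula does not hold at s1.

No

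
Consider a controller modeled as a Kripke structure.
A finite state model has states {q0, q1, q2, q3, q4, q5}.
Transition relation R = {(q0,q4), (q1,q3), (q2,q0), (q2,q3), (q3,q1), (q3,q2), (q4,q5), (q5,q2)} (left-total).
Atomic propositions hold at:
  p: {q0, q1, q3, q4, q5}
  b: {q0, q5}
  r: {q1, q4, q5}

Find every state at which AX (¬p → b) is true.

{q0, q1, q2, q4}

Sat(¬p) = {q2}
Sat(¬p → b) = {q0, q1, q3, q4, q5}
Sat(AX (¬p → b)) = {s : every successor in {q0, q1, q3, q4, q5}} = {q0, q1, q2, q4}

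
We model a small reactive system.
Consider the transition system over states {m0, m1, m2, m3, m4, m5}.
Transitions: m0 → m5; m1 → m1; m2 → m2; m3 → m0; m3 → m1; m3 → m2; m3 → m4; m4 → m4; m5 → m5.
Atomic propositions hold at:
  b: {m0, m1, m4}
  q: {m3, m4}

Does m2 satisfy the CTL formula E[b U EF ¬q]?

Sat(¬q) = {m0, m1, m2, m5}
EF ¬q: least fixpoint, start Z0 = {m0, m1, m2, m5}, add states with some successor in Z. Z1 = {m0, m1, m2, m3, m5}; fixed.
Sat(EF ¬q) = {m0, m1, m2, m3, m5}
E[b U EF ¬q]: least fixpoint, start Z0 = Sat(EF ¬q) = {m0, m1, m2, m3, m5}, add states in Sat(b) with some successor in Z. Already a fixed point.
Sat(E[b U EF ¬q]) = {m0, m1, m2, m3, m5}
m2 ∈ Sat(E[b U EF ¬q]) = {m0, m1, m2, m3, m5}, so the formula holds at m2.

Yes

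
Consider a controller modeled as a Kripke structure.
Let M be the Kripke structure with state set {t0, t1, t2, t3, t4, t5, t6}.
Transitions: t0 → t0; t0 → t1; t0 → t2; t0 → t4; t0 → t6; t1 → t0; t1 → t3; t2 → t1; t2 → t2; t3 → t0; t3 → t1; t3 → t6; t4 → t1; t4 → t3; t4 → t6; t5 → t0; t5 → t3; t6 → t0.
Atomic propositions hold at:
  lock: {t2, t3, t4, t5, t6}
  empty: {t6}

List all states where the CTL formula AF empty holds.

{t6}

AF empty: least fixpoint, start Z0 = {t6}, add states with every successor in Z. Already a fixed point.
Sat(AF empty) = {t6}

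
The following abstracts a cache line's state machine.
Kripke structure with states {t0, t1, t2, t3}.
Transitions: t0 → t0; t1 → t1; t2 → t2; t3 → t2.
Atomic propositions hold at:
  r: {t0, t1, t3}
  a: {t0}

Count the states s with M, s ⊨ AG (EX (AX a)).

Sat(AX a) = {s : every successor in {t0}} = {t0}
Sat(EX (AX a)) = {s : some successor in {t0}} = {t0}
AG (EX (AX a)): greatest fixpoint, start Z0 = {t0}, keep only states in Sat with every successor in Z. Already a fixed point.
Sat(AG (EX (AX a))) = {t0}
|Sat(AG (EX (AX a)))| = |{t0}| = 1.

1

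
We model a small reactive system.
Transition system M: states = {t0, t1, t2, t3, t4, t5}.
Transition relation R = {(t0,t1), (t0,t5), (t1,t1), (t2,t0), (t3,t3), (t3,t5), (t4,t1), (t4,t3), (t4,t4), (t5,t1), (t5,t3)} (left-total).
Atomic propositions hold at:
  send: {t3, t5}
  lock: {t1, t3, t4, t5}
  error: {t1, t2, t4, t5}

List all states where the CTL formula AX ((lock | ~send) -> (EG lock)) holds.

Sat(~send) = {t0, t1, t2, t4}
Sat(lock | ~send) = {t0, t1, t2, t3, t4, t5}
EG lock: greatest fixpoint, start Z0 = {t1, t3, t4, t5}, keep only states in Sat with some successor in Z. Already a fixed point.
Sat(EG lock) = {t1, t3, t4, t5}
Sat((lock | ~send) -> (EG lock)) = {t1, t3, t4, t5}
Sat(AX ((lock | ~send) -> (EG lock))) = {s : every successor in {t1, t3, t4, t5}} = {t0, t1, t3, t4, t5}

{t0, t1, t3, t4, t5}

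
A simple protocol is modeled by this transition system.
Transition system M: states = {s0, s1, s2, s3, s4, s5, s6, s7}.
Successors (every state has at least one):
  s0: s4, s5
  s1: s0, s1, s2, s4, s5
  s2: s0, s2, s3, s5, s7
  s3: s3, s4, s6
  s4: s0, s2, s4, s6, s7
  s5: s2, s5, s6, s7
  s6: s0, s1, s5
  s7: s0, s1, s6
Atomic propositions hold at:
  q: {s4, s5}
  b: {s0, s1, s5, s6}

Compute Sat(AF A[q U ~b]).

Sat(~b) = {s2, s3, s4, s7}
A[q U ~b]: least fixpoint, start Z0 = Sat(~b) = {s2, s3, s4, s7}, add states in Sat(q) with every successor in Z. Already a fixed point.
Sat(A[q U ~b]) = {s2, s3, s4, s7}
AF A[q U ~b]: least fixpoint, start Z0 = {s2, s3, s4, s7}, add states with every successor in Z. Already a fixed point.
Sat(AF A[q U ~b]) = {s2, s3, s4, s7}

{s2, s3, s4, s7}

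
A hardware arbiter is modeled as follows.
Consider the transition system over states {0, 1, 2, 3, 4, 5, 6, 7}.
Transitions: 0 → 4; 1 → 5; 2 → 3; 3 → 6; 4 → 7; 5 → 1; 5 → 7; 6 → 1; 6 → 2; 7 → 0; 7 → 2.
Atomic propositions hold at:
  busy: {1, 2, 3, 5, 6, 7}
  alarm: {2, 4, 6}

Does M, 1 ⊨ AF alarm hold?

No

AF alarm: least fixpoint, start Z0 = {2, 4, 6}, add states with every successor in Z. Z1 = {0, 2, 3, 4, 6}; Z2 = {0, 2, 3, 4, 6, 7}; fixed.
Sat(AF alarm) = {0, 2, 3, 4, 6, 7}
1 ∉ Sat(AF alarm) = {0, 2, 3, 4, 6, 7}, so the formula does not hold at 1.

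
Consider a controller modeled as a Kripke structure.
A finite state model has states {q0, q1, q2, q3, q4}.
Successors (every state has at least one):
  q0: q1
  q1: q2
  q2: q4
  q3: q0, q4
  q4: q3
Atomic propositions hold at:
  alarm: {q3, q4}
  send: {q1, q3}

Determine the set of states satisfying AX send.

Sat(AX send) = {s : every successor in {q1, q3}} = {q0, q4}

{q0, q4}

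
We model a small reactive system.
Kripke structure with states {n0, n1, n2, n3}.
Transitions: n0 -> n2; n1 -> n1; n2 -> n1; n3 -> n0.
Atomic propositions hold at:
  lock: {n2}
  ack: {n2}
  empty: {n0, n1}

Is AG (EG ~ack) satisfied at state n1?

Yes

Sat(~ack) = {n0, n1, n3}
EG ~ack: greatest fixpoint, start Z0 = {n0, n1, n3}, keep only states in Sat with some successor in Z. Z1 = {n1, n3}; Z2 = {n1}; fixed.
Sat(EG ~ack) = {n1}
AG (EG ~ack): greatest fixpoint, start Z0 = {n1}, keep only states in Sat with every successor in Z. Already a fixed point.
Sat(AG (EG ~ack)) = {n1}
n1 ∈ Sat(AG (EG ~ack)) = {n1}, so the formula holds at n1.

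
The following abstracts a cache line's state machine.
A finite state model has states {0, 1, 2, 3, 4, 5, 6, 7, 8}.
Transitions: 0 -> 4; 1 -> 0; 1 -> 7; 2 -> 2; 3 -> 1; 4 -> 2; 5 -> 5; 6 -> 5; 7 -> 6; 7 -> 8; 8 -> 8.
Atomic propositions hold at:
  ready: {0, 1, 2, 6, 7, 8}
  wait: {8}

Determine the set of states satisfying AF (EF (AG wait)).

{1, 3, 7, 8}

AG wait: greatest fixpoint, start Z0 = {8}, keep only states in Sat with every successor in Z. Already a fixed point.
Sat(AG wait) = {8}
EF (AG wait): least fixpoint, start Z0 = {8}, add states with some successor in Z. Z1 = {7, 8}; Z2 = {1, 7, 8}; Z3 = {1, 3, 7, 8}; fixed.
Sat(EF (AG wait)) = {1, 3, 7, 8}
AF (EF (AG wait)): least fixpoint, start Z0 = {1, 3, 7, 8}, add states with every successor in Z. Already a fixed point.
Sat(AF (EF (AG wait))) = {1, 3, 7, 8}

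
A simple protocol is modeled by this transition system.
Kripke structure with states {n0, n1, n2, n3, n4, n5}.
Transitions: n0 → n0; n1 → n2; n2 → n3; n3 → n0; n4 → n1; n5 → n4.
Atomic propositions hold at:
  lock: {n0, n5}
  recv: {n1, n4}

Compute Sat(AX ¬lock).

{n1, n2, n4, n5}

Sat(¬lock) = {n1, n2, n3, n4}
Sat(AX ¬lock) = {s : every successor in {n1, n2, n3, n4}} = {n1, n2, n4, n5}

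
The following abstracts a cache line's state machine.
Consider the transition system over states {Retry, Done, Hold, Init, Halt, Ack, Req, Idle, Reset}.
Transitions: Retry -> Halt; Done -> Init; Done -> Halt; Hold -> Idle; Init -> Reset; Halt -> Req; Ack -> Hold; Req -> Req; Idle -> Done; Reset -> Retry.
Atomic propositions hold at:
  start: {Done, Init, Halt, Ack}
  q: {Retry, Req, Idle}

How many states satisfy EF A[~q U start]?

8

Sat(~q) = {Done, Hold, Init, Halt, Ack, Reset}
A[~q U start]: least fixpoint, start Z0 = Sat(start) = {Done, Init, Halt, Ack}, add states in Sat(~q) with every successor in Z. Already a fixed point.
Sat(A[~q U start]) = {Done, Init, Halt, Ack}
EF A[~q U start]: least fixpoint, start Z0 = {Done, Init, Halt, Ack}, add states with some successor in Z. Z1 = {Retry, Done, Init, Halt, Ack, Idle}; Z2 = {Retry, Done, Hold, Init, Halt, Ack, Idle, Reset}; fixed.
Sat(EF A[~q U start]) = {Retry, Done, Hold, Init, Halt, Ack, Idle, Reset}
|Sat(EF A[~q U start])| = |{Retry, Done, Hold, Init, Halt, Ack, Idle, Reset}| = 8.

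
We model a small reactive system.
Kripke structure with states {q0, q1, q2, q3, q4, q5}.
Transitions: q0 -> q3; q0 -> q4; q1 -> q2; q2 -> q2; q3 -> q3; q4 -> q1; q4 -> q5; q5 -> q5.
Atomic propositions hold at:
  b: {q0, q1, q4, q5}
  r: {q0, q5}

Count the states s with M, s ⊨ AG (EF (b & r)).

1

Sat(b & r) = {q0, q5}
EF (b & r): least fixpoint, start Z0 = {q0, q5}, add states with some successor in Z. Z1 = {q0, q4, q5}; fixed.
Sat(EF (b & r)) = {q0, q4, q5}
AG (EF (b & r)): greatest fixpoint, start Z0 = {q0, q4, q5}, keep only states in Sat with every successor in Z. Z1 = {q5}; fixed.
Sat(AG (EF (b & r))) = {q5}
|Sat(AG (EF (b & r)))| = |{q5}| = 1.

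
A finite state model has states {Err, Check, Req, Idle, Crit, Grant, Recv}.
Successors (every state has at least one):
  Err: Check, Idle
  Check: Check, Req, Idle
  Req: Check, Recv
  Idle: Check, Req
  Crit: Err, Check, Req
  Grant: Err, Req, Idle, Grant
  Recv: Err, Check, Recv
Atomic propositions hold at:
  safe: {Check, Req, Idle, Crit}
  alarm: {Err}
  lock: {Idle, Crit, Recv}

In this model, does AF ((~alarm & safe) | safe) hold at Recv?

Sat(~alarm) = {Check, Req, Idle, Crit, Grant, Recv}
Sat(~alarm & safe) = {Check, Req, Idle, Crit}
Sat((~alarm & safe) | safe) = {Check, Req, Idle, Crit}
AF ((~alarm & safe) | safe): least fixpoint, start Z0 = {Check, Req, Idle, Crit}, add states with every successor in Z. Z1 = {Err, Check, Req, Idle, Crit}; fixed.
Sat(AF ((~alarm & safe) | safe)) = {Err, Check, Req, Idle, Crit}
Recv ∉ Sat(AF ((~alarm & safe) | safe)) = {Err, Check, Req, Idle, Crit}, so the formula does not hold at Recv.

No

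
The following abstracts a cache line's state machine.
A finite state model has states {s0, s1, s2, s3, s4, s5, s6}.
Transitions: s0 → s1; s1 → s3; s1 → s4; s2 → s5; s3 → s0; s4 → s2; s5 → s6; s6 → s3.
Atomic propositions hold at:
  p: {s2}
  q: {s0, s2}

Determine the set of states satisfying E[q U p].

{s2}

E[q U p]: least fixpoint, start Z0 = Sat(p) = {s2}, add states in Sat(q) with some successor in Z. Already a fixed point.
Sat(E[q U p]) = {s2}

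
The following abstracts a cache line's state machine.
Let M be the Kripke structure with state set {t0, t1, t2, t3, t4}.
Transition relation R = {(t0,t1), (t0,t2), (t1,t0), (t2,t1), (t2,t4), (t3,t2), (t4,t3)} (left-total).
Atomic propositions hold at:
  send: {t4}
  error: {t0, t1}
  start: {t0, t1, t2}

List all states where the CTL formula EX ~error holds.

Sat(~error) = {t2, t3, t4}
Sat(EX ~error) = {s : some successor in {t2, t3, t4}} = {t0, t2, t3, t4}

{t0, t2, t3, t4}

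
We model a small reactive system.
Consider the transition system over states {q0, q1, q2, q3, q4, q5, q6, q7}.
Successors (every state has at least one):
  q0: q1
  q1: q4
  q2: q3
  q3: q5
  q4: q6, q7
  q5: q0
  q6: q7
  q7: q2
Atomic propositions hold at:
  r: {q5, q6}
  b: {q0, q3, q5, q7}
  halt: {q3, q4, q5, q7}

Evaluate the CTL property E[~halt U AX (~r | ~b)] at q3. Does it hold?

Sat(~halt) = {q0, q1, q2, q6}
Sat(~r) = {q0, q1, q2, q3, q4, q7}
Sat(~b) = {q1, q2, q4, q6}
Sat(~r | ~b) = {q0, q1, q2, q3, q4, q6, q7}
Sat(AX (~r | ~b)) = {s : every successor in {q0, q1, q2, q3, q4, q6, q7}} = {q0, q1, q2, q4, q5, q6, q7}
E[~halt U AX (~r | ~b)]: least fixpoint, start Z0 = Sat(AX (~r | ~b)) = {q0, q1, q2, q4, q5, q6, q7}, add states in Sat(~halt) with some successor in Z. Already a fixed point.
Sat(E[~halt U AX (~r | ~b)]) = {q0, q1, q2, q4, q5, q6, q7}
q3 ∉ Sat(E[~halt U AX (~r | ~b)]) = {q0, q1, q2, q4, q5, q6, q7}, so the formula does not hold at q3.

No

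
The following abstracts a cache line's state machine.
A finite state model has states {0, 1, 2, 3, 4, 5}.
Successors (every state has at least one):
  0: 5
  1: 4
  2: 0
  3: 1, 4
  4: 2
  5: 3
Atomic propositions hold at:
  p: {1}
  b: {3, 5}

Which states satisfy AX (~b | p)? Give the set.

Sat(~b) = {0, 1, 2, 4}
Sat(~b | p) = {0, 1, 2, 4}
Sat(AX (~b | p)) = {s : every successor in {0, 1, 2, 4}} = {1, 2, 3, 4}

{1, 2, 3, 4}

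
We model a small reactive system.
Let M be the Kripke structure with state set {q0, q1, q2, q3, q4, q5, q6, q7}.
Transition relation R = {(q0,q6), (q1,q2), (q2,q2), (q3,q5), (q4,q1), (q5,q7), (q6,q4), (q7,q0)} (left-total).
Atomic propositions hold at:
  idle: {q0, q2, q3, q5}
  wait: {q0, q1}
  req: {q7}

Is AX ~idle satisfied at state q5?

Yes

Sat(~idle) = {q1, q4, q6, q7}
Sat(AX ~idle) = {s : every successor in {q1, q4, q6, q7}} = {q0, q4, q5, q6}
q5 ∈ Sat(AX ~idle) = {q0, q4, q5, q6}, so the formula holds at q5.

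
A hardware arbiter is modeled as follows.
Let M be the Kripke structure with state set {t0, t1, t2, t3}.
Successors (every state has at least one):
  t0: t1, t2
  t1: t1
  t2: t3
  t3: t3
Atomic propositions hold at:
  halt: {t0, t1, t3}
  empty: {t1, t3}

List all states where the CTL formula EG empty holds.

EG empty: greatest fixpoint, start Z0 = {t1, t3}, keep only states in Sat with some successor in Z. Already a fixed point.
Sat(EG empty) = {t1, t3}

{t1, t3}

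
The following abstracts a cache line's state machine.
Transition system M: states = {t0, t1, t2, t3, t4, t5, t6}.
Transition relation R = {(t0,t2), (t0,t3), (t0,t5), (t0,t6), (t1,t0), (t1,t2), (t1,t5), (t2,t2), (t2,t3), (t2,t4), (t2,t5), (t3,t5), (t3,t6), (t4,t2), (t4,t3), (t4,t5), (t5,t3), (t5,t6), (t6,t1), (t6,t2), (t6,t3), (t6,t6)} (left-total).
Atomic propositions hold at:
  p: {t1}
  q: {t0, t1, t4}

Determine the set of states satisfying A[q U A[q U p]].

{t1}

A[q U p]: least fixpoint, start Z0 = Sat(p) = {t1}, add states in Sat(q) with every successor in Z. Already a fixed point.
Sat(A[q U p]) = {t1}
A[q U A[q U p]]: least fixpoint, start Z0 = Sat(A[q U p]) = {t1}, add states in Sat(q) with every successor in Z. Already a fixed point.
Sat(A[q U A[q U p]]) = {t1}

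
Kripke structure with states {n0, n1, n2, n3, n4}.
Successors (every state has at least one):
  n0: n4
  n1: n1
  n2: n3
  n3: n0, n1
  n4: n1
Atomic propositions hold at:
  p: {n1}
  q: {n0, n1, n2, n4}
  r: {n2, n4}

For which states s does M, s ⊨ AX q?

Sat(AX q) = {s : every successor in {n0, n1, n2, n4}} = {n0, n1, n3, n4}

{n0, n1, n3, n4}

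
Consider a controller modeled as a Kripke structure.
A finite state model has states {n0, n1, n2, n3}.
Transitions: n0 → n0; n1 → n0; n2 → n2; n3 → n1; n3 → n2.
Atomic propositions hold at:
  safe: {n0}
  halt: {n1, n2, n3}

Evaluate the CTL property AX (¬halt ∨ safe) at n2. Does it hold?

Sat(¬halt) = {n0}
Sat(¬halt ∨ safe) = {n0}
Sat(AX (¬halt ∨ safe)) = {s : every successor in {n0}} = {n0, n1}
n2 ∉ Sat(AX (¬halt ∨ safe)) = {n0, n1}, so the formula does not hold at n2.

No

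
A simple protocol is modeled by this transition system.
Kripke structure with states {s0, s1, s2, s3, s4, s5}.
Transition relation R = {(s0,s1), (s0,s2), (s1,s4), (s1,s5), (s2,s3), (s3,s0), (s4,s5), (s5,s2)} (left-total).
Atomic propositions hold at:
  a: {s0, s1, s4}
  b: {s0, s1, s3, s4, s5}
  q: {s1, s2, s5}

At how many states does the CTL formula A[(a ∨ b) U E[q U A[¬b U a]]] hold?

4

Sat(a ∨ b) = {s0, s1, s3, s4, s5}
Sat(¬b) = {s2}
A[¬b U a]: least fixpoint, start Z0 = Sat(a) = {s0, s1, s4}, add states in Sat(¬b) with every successor in Z. Already a fixed point.
Sat(A[¬b U a]) = {s0, s1, s4}
E[q U A[¬b U a]]: least fixpoint, start Z0 = Sat(A[¬b U a]) = {s0, s1, s4}, add states in Sat(q) with some successor in Z. Already a fixed point.
Sat(E[q U A[¬b U a]]) = {s0, s1, s4}
A[(a ∨ b) U E[q U A[¬b U a]]]: least fixpoint, start Z0 = Sat(E[q U A[¬b U a]]) = {s0, s1, s4}, add states in Sat(a ∨ b) with every successor in Z. Z1 = {s0, s1, s3, s4}; fixed.
Sat(A[(a ∨ b) U E[q U A[¬b U a]]]) = {s0, s1, s3, s4}
|Sat(A[(a ∨ b) U E[q U A[¬b U a]]])| = |{s0, s1, s3, s4}| = 4.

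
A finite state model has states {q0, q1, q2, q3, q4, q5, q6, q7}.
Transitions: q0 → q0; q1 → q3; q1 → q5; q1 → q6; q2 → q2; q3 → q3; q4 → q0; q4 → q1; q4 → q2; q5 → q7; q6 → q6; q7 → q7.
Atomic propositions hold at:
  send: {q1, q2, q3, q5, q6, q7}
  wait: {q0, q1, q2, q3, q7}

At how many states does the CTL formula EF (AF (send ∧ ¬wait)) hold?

4

Sat(¬wait) = {q4, q5, q6}
Sat(send ∧ ¬wait) = {q5, q6}
AF (send ∧ ¬wait): least fixpoint, start Z0 = {q5, q6}, add states with every successor in Z. Already a fixed point.
Sat(AF (send ∧ ¬wait)) = {q5, q6}
EF (AF (send ∧ ¬wait)): least fixpoint, start Z0 = {q5, q6}, add states with some successor in Z. Z1 = {q1, q5, q6}; Z2 = {q1, q4, q5, q6}; fixed.
Sat(EF (AF (send ∧ ¬wait))) = {q1, q4, q5, q6}
|Sat(EF (AF (send ∧ ¬wait)))| = |{q1, q4, q5, q6}| = 4.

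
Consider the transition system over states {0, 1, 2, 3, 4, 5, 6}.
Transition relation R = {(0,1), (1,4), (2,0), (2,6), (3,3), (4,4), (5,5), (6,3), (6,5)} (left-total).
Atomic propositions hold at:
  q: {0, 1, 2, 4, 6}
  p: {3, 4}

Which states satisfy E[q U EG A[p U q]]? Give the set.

A[p U q]: least fixpoint, start Z0 = Sat(q) = {0, 1, 2, 4, 6}, add states in Sat(p) with every successor in Z. Already a fixed point.
Sat(A[p U q]) = {0, 1, 2, 4, 6}
EG A[p U q]: greatest fixpoint, start Z0 = {0, 1, 2, 4, 6}, keep only states in Sat with some successor in Z. Z1 = {0, 1, 2, 4}; fixed.
Sat(EG A[p U q]) = {0, 1, 2, 4}
E[q U EG A[p U q]]: least fixpoint, start Z0 = Sat(EG A[p U q]) = {0, 1, 2, 4}, add states in Sat(q) with some successor in Z. Already a fixed point.
Sat(E[q U EG A[p U q]]) = {0, 1, 2, 4}

{0, 1, 2, 4}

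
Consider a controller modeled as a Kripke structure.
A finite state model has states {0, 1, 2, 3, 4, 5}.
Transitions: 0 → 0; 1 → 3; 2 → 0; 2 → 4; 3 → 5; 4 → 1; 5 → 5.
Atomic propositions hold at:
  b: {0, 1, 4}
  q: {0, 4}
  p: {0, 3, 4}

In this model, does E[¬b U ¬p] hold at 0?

No

Sat(¬b) = {2, 3, 5}
Sat(¬p) = {1, 2, 5}
E[¬b U ¬p]: least fixpoint, start Z0 = Sat(¬p) = {1, 2, 5}, add states in Sat(¬b) with some successor in Z. Z1 = {1, 2, 3, 5}; fixed.
Sat(E[¬b U ¬p]) = {1, 2, 3, 5}
0 ∉ Sat(E[¬b U ¬p]) = {1, 2, 3, 5}, so the formula does not hold at 0.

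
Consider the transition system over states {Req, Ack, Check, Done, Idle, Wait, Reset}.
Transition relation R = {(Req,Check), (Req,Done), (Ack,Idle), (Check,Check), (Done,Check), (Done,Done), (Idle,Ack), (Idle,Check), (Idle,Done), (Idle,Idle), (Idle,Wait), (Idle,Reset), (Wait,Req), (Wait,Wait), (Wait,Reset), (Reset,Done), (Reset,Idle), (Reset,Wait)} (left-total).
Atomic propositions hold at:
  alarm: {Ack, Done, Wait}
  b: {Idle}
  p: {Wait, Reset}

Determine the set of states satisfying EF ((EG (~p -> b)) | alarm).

Sat(~p) = {Req, Ack, Check, Done, Idle}
Sat(~p -> b) = {Idle, Wait, Reset}
EG (~p -> b): greatest fixpoint, start Z0 = {Idle, Wait, Reset}, keep only states in Sat with some successor in Z. Already a fixed point.
Sat(EG (~p -> b)) = {Idle, Wait, Reset}
Sat((EG (~p -> b)) | alarm) = {Ack, Done, Idle, Wait, Reset}
EF ((EG (~p -> b)) | alarm): least fixpoint, start Z0 = {Ack, Done, Idle, Wait, Reset}, add states with some successor in Z. Z1 = {Req, Ack, Done, Idle, Wait, Reset}; fixed.
Sat(EF ((EG (~p -> b)) | alarm)) = {Req, Ack, Done, Idle, Wait, Reset}

{Req, Ack, Done, Idle, Wait, Reset}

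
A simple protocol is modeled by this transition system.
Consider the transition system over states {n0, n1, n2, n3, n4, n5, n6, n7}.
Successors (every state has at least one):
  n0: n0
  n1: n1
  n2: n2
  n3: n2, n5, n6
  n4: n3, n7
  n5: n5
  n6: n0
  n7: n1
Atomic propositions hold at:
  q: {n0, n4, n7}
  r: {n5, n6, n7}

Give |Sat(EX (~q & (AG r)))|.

2

Sat(~q) = {n1, n2, n3, n5, n6}
AG r: greatest fixpoint, start Z0 = {n5, n6, n7}, keep only states in Sat with every successor in Z. Z1 = {n5}; fixed.
Sat(AG r) = {n5}
Sat(~q & (AG r)) = {n5}
Sat(EX (~q & (AG r))) = {s : some successor in {n5}} = {n3, n5}
|Sat(EX (~q & (AG r)))| = |{n3, n5}| = 2.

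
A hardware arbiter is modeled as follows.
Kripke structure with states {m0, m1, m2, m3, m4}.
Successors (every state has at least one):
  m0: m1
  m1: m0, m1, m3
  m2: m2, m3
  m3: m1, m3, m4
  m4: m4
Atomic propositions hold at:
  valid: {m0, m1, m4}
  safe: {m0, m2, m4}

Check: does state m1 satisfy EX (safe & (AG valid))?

No

AG valid: greatest fixpoint, start Z0 = {m0, m1, m4}, keep only states in Sat with every successor in Z. Z1 = {m0, m4}; Z2 = {m4}; fixed.
Sat(AG valid) = {m4}
Sat(safe & (AG valid)) = {m4}
Sat(EX (safe & (AG valid))) = {s : some successor in {m4}} = {m3, m4}
m1 ∉ Sat(EX (safe & (AG valid))) = {m3, m4}, so the formula does not hold at m1.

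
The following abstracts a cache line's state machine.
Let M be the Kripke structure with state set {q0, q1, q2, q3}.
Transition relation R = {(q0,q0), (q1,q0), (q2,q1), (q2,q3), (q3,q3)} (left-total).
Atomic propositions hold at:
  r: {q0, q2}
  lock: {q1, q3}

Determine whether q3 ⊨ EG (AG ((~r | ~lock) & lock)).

Yes

Sat(~r) = {q1, q3}
Sat(~lock) = {q0, q2}
Sat(~r | ~lock) = {q0, q1, q2, q3}
Sat((~r | ~lock) & lock) = {q1, q3}
AG ((~r | ~lock) & lock): greatest fixpoint, start Z0 = {q1, q3}, keep only states in Sat with every successor in Z. Z1 = {q3}; fixed.
Sat(AG ((~r | ~lock) & lock)) = {q3}
EG (AG ((~r | ~lock) & lock)): greatest fixpoint, start Z0 = {q3}, keep only states in Sat with some successor in Z. Already a fixed point.
Sat(EG (AG ((~r | ~lock) & lock))) = {q3}
q3 ∈ Sat(EG (AG ((~r | ~lock) & lock))) = {q3}, so the formula holds at q3.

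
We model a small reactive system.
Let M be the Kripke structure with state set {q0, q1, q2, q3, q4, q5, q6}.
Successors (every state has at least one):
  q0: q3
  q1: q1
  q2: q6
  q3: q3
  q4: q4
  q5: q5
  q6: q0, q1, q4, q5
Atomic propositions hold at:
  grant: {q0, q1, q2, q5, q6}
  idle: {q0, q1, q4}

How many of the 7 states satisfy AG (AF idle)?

AF idle: least fixpoint, start Z0 = {q0, q1, q4}, add states with every successor in Z. Already a fixed point.
Sat(AF idle) = {q0, q1, q4}
AG (AF idle): greatest fixpoint, start Z0 = {q0, q1, q4}, keep only states in Sat with every successor in Z. Z1 = {q1, q4}; fixed.
Sat(AG (AF idle)) = {q1, q4}
|Sat(AG (AF idle))| = |{q1, q4}| = 2.

2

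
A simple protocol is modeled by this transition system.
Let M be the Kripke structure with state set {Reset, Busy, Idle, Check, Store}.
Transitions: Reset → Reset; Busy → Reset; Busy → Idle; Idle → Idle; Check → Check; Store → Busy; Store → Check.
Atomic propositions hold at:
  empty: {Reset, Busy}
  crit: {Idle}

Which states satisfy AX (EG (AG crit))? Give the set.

{Idle}

AG crit: greatest fixpoint, start Z0 = {Idle}, keep only states in Sat with every successor in Z. Already a fixed point.
Sat(AG crit) = {Idle}
EG (AG crit): greatest fixpoint, start Z0 = {Idle}, keep only states in Sat with some successor in Z. Already a fixed point.
Sat(EG (AG crit)) = {Idle}
Sat(AX (EG (AG crit))) = {s : every successor in {Idle}} = {Idle}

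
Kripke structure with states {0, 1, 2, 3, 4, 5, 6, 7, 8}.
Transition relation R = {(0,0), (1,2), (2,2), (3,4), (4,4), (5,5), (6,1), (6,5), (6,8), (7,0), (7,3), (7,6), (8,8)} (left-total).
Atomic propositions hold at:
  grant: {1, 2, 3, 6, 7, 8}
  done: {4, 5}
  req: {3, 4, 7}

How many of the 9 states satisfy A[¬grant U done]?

Sat(¬grant) = {0, 4, 5}
A[¬grant U done]: least fixpoint, start Z0 = Sat(done) = {4, 5}, add states in Sat(¬grant) with every successor in Z. Already a fixed point.
Sat(A[¬grant U done]) = {4, 5}
|Sat(A[¬grant U done])| = |{4, 5}| = 2.

2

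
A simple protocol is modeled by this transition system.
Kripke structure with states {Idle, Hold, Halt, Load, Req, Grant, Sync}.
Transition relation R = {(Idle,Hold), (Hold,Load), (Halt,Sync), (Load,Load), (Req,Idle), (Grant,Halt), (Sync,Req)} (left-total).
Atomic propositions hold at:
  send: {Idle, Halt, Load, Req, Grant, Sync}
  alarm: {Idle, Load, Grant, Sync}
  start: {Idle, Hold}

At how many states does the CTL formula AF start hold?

AF start: least fixpoint, start Z0 = {Idle, Hold}, add states with every successor in Z. Z1 = {Idle, Hold, Req}; Z2 = {Idle, Hold, Req, Sync}; Z3 = {Idle, Hold, Halt, Req, Sync}; Z4 = {Idle, Hold, Halt, Req, Grant, Sync}; fixed.
Sat(AF start) = {Idle, Hold, Halt, Req, Grant, Sync}
|Sat(AF start)| = |{Idle, Hold, Halt, Req, Grant, Sync}| = 6.

6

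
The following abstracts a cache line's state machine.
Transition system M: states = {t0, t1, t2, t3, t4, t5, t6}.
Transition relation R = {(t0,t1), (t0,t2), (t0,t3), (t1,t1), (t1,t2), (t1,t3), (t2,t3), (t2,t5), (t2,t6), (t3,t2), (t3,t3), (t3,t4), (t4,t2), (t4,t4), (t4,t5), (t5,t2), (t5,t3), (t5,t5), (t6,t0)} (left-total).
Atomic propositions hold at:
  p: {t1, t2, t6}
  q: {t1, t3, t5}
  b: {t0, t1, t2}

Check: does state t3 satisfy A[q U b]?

A[q U b]: least fixpoint, start Z0 = Sat(b) = {t0, t1, t2}, add states in Sat(q) with every successor in Z. Already a fixed point.
Sat(A[q U b]) = {t0, t1, t2}
t3 ∉ Sat(A[q U b]) = {t0, t1, t2}, so the formula does not hold at t3.

No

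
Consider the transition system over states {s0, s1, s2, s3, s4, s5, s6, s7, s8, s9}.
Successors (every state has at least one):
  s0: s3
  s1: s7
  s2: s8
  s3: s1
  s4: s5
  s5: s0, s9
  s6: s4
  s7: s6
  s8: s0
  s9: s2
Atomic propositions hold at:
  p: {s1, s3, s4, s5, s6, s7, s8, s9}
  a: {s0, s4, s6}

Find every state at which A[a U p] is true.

{s0, s1, s3, s4, s5, s6, s7, s8, s9}

A[a U p]: least fixpoint, start Z0 = Sat(p) = {s1, s3, s4, s5, s6, s7, s8, s9}, add states in Sat(a) with every successor in Z. Z1 = {s0, s1, s3, s4, s5, s6, s7, s8, s9}; fixed.
Sat(A[a U p]) = {s0, s1, s3, s4, s5, s6, s7, s8, s9}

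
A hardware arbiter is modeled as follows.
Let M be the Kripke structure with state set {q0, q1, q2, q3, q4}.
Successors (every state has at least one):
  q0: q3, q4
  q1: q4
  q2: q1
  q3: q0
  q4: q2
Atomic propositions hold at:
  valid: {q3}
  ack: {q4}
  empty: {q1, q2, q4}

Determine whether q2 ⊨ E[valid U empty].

Yes

E[valid U empty]: least fixpoint, start Z0 = Sat(empty) = {q1, q2, q4}, add states in Sat(valid) with some successor in Z. Already a fixed point.
Sat(E[valid U empty]) = {q1, q2, q4}
q2 ∈ Sat(E[valid U empty]) = {q1, q2, q4}, so the formula holds at q2.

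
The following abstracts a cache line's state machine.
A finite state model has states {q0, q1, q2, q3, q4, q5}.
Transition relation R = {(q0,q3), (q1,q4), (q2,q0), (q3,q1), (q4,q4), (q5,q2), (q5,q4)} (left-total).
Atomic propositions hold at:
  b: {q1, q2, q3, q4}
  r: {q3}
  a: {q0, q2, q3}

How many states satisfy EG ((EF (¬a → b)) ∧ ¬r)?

3

Sat(¬a) = {q1, q4, q5}
Sat(¬a → b) = {q0, q1, q2, q3, q4}
EF (¬a → b): least fixpoint, start Z0 = {q0, q1, q2, q3, q4}, add states with some successor in Z. Z1 = {q0, q1, q2, q3, q4, q5}; fixed.
Sat(EF (¬a → b)) = {q0, q1, q2, q3, q4, q5}
Sat(¬r) = {q0, q1, q2, q4, q5}
Sat((EF (¬a → b)) ∧ ¬r) = {q0, q1, q2, q4, q5}
EG ((EF (¬a → b)) ∧ ¬r): greatest fixpoint, start Z0 = {q0, q1, q2, q4, q5}, keep only states in Sat with some successor in Z. Z1 = {q1, q2, q4, q5}; Z2 = {q1, q4, q5}; fixed.
Sat(EG ((EF (¬a → b)) ∧ ¬r)) = {q1, q4, q5}
|Sat(EG ((EF (¬a → b)) ∧ ¬r))| = |{q1, q4, q5}| = 3.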